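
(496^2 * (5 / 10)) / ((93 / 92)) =365056 / 3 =121685.33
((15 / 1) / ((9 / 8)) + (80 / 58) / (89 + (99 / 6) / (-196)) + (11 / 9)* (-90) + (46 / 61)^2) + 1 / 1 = -214572741893 / 2256700917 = -95.08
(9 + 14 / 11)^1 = 10.27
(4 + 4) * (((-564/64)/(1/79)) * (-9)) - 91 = 100069/2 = 50034.50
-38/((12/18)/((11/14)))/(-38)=33/28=1.18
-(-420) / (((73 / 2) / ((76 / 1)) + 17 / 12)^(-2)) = 26187875 / 17328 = 1511.30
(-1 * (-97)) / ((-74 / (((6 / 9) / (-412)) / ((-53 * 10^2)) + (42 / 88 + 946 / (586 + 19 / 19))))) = -4285244932279 / 1565045077200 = -2.74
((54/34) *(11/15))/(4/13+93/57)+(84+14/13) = 85.68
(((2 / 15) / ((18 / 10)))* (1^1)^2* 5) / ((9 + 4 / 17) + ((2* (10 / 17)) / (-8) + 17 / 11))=3740 / 107379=0.03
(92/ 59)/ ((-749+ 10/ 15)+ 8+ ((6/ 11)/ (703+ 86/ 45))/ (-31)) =-2985453636/ 1417430696369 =-0.00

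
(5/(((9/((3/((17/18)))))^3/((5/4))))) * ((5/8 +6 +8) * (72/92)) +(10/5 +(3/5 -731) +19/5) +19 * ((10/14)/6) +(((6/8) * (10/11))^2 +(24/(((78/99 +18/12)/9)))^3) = 16623835660417016473877/19771522018890180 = 840796.96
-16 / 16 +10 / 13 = -3 / 13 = -0.23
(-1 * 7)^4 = 2401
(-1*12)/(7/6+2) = -3.79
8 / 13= 0.62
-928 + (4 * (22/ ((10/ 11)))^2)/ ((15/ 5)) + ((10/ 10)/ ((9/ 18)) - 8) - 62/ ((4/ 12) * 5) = -190.35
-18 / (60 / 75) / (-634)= 45 / 1268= 0.04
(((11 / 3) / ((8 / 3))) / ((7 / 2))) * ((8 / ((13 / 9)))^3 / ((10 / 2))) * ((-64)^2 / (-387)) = -467140608 / 3306485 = -141.28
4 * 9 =36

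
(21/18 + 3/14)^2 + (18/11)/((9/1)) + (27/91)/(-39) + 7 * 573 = 3290000249/819819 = 4013.08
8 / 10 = 4 / 5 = 0.80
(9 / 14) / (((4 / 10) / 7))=45 / 4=11.25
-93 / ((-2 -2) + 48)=-93 / 44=-2.11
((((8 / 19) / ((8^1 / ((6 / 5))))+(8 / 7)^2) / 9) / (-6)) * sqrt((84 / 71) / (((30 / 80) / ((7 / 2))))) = -12748 * sqrt(71) / 1274805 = -0.08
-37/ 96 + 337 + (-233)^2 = 5244059/ 96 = 54625.61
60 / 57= 1.05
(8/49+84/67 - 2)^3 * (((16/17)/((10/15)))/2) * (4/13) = -336563517312/7819967027327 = -0.04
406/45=9.02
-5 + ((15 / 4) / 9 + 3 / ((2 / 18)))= 269 / 12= 22.42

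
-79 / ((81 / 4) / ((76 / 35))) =-24016 / 2835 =-8.47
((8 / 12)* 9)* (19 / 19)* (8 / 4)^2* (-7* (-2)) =336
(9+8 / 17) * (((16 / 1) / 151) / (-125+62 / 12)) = -15456 / 1845673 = -0.01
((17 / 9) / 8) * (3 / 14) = 17 / 336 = 0.05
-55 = -55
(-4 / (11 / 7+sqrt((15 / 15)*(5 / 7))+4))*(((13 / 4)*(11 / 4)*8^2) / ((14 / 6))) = -133848 / 743+3432*sqrt(35) / 743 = -152.82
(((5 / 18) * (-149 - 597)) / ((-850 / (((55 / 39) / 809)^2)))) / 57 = 225665 / 17362911012642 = 0.00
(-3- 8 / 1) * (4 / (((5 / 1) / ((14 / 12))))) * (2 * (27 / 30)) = -462 / 25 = -18.48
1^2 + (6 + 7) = 14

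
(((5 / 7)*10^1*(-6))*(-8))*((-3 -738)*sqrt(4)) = -3556800 / 7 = -508114.29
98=98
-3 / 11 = -0.27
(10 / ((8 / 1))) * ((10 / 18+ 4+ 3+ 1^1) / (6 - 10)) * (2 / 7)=-55 / 72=-0.76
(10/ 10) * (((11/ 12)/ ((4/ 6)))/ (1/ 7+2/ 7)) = 77/ 24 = 3.21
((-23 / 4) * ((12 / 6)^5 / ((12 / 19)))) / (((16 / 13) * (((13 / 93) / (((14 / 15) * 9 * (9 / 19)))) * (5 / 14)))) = -943299 / 50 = -18865.98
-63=-63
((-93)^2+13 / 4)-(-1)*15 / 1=34669 / 4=8667.25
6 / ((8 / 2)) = 1.50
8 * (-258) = -2064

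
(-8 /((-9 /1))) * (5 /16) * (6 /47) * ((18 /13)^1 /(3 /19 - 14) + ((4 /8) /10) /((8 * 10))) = -543781 /154265280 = -0.00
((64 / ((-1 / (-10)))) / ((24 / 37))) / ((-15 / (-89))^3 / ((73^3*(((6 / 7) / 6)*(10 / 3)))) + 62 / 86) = 69811788228406880 / 51009557966553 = 1368.60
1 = 1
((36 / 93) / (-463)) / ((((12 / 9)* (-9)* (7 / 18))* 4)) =9 / 200942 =0.00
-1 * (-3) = 3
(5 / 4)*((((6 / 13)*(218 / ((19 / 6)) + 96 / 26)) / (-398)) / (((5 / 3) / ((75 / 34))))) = -3023325 / 21725626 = -0.14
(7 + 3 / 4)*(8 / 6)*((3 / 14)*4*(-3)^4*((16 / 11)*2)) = 160704 / 77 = 2087.06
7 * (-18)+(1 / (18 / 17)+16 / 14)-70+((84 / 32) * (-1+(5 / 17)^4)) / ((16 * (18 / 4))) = -4082098793 / 21047292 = -193.95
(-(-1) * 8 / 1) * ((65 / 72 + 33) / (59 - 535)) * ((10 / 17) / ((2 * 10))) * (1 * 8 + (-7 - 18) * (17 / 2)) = 998369 / 291312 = 3.43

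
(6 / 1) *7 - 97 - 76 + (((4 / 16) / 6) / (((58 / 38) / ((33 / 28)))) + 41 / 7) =-812719 / 6496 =-125.11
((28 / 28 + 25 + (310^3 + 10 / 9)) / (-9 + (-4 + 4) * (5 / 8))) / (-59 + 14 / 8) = 1072476976 / 18549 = 57818.59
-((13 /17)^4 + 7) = -613208 /83521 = -7.34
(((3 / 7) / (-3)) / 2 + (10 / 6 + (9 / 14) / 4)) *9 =885 / 56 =15.80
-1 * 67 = -67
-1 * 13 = -13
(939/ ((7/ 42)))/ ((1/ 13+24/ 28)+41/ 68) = 34863192/ 9511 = 3665.57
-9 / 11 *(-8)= 72 / 11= 6.55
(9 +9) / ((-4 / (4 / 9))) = -2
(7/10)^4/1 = 2401/10000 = 0.24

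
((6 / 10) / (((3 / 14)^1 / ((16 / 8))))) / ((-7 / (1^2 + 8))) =-36 / 5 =-7.20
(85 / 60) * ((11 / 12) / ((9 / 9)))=187 / 144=1.30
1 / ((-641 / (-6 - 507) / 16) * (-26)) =-4104 / 8333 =-0.49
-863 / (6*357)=-863 / 2142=-0.40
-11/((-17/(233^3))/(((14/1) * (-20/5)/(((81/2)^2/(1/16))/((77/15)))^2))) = -5774839768621/329307415650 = -17.54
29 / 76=0.38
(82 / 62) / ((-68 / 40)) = -410 / 527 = -0.78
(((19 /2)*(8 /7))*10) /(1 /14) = 1520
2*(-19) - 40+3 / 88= -6861 / 88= -77.97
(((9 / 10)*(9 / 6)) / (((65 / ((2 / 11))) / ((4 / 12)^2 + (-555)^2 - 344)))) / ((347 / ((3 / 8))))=191709 / 152680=1.26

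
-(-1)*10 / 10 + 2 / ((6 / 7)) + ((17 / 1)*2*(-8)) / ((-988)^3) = 602768971 / 180830676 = 3.33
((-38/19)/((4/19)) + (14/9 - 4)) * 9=-215/2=-107.50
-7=-7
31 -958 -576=-1503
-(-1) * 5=5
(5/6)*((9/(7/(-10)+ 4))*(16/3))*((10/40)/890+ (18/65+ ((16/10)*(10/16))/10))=5290/1157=4.57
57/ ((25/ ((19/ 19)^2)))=57/ 25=2.28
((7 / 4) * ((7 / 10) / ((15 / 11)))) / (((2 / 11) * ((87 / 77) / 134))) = 30587711 / 52200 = 585.97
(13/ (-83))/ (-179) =13/ 14857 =0.00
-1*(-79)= 79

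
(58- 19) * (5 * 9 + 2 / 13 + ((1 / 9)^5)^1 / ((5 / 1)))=173308828 / 98415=1761.00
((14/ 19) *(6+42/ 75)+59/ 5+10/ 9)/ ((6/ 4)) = 151718/ 12825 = 11.83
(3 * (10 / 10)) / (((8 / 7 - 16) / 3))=-63 / 104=-0.61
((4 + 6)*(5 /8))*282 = 3525 /2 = 1762.50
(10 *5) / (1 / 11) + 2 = 552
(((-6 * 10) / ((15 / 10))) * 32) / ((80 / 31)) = -496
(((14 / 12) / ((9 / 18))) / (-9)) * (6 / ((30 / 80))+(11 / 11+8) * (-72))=163.85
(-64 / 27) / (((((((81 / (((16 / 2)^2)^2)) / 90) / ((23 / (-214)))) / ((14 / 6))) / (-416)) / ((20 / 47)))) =-1755735654400 / 3666141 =-478905.65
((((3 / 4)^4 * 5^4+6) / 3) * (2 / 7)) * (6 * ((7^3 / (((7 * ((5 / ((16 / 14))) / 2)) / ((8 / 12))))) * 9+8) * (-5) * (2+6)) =-4642329 / 7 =-663189.86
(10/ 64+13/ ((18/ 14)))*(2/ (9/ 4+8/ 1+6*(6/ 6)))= 2957/ 2340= 1.26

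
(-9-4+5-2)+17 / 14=-123 / 14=-8.79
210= 210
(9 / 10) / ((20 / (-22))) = -0.99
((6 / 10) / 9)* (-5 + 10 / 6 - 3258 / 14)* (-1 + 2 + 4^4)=-4044.28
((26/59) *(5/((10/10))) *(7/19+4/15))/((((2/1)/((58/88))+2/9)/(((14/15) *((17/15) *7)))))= 6687226/2101875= 3.18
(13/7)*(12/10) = 78/35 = 2.23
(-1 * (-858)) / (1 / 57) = 48906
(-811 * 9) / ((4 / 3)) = -5474.25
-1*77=-77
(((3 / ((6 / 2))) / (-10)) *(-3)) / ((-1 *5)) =-3 / 50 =-0.06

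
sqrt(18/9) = sqrt(2) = 1.41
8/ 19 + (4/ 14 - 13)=-1635/ 133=-12.29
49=49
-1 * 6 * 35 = -210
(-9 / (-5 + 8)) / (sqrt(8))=-3 * sqrt(2) / 4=-1.06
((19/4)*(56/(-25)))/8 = -133/100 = -1.33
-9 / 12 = -3 / 4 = -0.75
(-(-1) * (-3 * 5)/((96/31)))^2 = 24025/1024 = 23.46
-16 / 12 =-4 / 3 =-1.33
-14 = -14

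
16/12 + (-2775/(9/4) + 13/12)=-14771/12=-1230.92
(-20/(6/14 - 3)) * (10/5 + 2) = 280/9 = 31.11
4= 4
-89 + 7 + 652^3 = 277167726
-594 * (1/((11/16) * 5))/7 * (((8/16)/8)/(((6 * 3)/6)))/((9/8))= -16/35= -0.46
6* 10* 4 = 240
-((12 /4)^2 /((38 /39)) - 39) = 29.76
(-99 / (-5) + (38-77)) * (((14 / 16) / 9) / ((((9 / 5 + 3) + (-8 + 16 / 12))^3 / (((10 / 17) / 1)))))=1125 / 6664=0.17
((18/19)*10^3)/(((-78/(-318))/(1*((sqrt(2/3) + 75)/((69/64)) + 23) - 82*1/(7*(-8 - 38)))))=6784000*sqrt(6)/5681 + 14256576000/39767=361427.75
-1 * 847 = -847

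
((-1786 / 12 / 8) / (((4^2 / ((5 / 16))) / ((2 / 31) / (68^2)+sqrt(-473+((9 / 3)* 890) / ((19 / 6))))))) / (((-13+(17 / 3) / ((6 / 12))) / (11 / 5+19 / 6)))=143773 / 8807055360+7567* sqrt(133627) / 122880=22.51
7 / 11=0.64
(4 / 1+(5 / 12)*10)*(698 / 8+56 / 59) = 720.29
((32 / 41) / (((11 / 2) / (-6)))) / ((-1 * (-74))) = -0.01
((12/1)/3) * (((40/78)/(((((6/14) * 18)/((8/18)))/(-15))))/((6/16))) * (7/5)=-62720/9477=-6.62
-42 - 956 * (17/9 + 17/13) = -3097.93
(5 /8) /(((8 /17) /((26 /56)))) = 1105 /1792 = 0.62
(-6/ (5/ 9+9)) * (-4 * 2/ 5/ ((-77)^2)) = 216/ 1274735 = 0.00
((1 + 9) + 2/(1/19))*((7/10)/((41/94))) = 15792/205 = 77.03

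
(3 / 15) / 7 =1 / 35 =0.03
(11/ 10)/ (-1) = -11/ 10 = -1.10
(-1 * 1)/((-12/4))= 0.33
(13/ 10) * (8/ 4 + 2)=5.20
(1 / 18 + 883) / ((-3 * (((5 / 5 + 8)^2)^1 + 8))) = -15895 / 4806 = -3.31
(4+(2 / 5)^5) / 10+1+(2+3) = 100016 / 15625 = 6.40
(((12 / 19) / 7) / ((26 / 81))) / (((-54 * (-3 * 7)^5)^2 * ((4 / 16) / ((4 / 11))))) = 8 / 951703968973214457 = 0.00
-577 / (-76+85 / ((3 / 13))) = -1731 / 877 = -1.97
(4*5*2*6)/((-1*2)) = -120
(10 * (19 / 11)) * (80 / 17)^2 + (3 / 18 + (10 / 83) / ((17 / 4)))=605876737 / 1583142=382.71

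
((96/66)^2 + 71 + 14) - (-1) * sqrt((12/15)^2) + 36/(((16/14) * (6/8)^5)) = 3604423/16335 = 220.66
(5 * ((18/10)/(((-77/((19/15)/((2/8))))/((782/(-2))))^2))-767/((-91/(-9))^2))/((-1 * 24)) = -11465072053/46246200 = -247.91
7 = 7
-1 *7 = -7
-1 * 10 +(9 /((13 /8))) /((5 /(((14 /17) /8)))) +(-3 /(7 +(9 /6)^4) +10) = -0.13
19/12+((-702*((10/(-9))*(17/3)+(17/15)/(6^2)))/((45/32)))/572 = 69803/9900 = 7.05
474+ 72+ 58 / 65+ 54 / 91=19162 / 35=547.49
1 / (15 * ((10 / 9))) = 3 / 50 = 0.06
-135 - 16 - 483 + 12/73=-46270/73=-633.84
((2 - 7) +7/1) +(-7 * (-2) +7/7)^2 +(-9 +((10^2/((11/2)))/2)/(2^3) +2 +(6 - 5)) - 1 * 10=4667/22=212.14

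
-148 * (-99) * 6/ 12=7326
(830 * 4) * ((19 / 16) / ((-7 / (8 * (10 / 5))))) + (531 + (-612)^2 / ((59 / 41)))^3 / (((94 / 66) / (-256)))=-215460371481109700623385672 / 67569691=-3188713286865699898.25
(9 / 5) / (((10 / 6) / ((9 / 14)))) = 243 / 350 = 0.69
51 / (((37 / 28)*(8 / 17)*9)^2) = 240737 / 147852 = 1.63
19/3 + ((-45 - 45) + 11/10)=-2477/30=-82.57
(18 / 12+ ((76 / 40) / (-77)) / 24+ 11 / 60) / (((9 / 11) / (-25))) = -51815 / 1008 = -51.40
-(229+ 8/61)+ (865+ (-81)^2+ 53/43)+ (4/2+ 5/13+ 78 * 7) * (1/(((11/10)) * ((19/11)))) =4850506810/647881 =7486.72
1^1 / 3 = 1 / 3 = 0.33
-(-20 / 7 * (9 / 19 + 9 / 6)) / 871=750 / 115843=0.01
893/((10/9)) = 8037/10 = 803.70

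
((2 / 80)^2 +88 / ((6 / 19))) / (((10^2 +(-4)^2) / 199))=266182997 / 556800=478.06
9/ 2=4.50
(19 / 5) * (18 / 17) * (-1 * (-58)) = 19836 / 85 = 233.36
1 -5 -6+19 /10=-81 /10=-8.10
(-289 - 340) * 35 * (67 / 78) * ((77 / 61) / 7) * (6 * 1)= -20460.35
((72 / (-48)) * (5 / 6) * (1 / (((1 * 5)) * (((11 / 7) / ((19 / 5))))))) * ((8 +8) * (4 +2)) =-58.04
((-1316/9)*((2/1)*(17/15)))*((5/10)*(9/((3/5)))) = -22372/9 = -2485.78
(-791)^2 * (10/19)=6256810/19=329305.79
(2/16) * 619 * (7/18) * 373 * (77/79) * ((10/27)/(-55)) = -11313463/153576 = -73.67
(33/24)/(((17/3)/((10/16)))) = 165/1088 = 0.15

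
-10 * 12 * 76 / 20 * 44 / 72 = -836 / 3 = -278.67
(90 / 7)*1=90 / 7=12.86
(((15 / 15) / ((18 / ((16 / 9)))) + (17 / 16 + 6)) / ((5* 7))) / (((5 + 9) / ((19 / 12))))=176339 / 7620480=0.02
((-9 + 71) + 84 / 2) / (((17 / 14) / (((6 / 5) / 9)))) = 2912 / 255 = 11.42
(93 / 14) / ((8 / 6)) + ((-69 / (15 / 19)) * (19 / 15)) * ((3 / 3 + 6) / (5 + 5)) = -1522763 / 21000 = -72.51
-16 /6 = -8 /3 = -2.67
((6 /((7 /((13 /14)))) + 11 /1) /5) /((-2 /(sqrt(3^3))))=-867 * sqrt(3) /245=-6.13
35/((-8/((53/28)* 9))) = -2385/32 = -74.53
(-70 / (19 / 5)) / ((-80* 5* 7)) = 1 / 152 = 0.01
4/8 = 1/2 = 0.50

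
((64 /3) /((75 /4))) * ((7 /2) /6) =0.66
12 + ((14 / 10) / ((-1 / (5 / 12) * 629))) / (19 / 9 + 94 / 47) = 1117083 / 93092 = 12.00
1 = 1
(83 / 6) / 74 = 83 / 444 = 0.19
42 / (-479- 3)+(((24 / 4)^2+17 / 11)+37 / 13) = 1389013 / 34463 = 40.30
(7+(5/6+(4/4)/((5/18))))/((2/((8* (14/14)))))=686/15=45.73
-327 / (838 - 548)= -1.13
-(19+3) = -22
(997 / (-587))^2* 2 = 1988018 / 344569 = 5.77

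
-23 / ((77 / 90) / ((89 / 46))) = -52.01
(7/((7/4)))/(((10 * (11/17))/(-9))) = -306/55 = -5.56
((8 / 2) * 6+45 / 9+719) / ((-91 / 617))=-5071.60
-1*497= -497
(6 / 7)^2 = 36 / 49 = 0.73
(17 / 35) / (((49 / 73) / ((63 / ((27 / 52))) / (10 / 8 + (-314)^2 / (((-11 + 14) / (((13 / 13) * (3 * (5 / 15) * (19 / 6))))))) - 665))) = -441715596851 / 917939785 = -481.20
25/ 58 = 0.43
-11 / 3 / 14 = -11 / 42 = -0.26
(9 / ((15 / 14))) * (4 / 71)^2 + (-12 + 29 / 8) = -1683359 / 201640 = -8.35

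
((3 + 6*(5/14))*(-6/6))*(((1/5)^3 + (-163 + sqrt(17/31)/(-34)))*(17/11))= 1295.64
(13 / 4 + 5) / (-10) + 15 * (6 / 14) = 1569 / 280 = 5.60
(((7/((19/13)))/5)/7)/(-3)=-13/285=-0.05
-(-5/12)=5/12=0.42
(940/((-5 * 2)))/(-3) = 94/3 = 31.33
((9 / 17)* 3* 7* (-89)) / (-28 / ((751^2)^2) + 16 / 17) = -5350711790104821 / 5089554047540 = -1051.31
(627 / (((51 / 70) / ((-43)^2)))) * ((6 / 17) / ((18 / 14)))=378712180 / 867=436807.59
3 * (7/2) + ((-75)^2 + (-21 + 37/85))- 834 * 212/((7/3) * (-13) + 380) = 911139331/178330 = 5109.29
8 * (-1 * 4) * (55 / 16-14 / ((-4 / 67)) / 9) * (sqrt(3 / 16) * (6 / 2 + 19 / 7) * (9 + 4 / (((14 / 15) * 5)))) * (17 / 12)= -32610.02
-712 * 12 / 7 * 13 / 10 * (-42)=333216 / 5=66643.20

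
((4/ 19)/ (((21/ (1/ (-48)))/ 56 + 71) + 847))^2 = 1/ 18275625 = 0.00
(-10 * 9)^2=8100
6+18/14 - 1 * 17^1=-68/7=-9.71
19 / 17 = 1.12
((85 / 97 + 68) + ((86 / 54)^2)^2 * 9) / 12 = 363065033 / 34366518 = 10.56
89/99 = 0.90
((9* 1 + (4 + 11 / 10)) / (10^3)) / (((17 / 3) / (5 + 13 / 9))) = 1363 / 85000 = 0.02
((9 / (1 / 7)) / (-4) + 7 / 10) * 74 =-11137 / 10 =-1113.70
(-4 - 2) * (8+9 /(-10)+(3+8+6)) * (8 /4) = -1446 /5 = -289.20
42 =42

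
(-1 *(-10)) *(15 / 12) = 25 / 2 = 12.50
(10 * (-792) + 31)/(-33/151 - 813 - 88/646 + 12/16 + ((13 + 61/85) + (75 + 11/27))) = 207775906380/19054589023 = 10.90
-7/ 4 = -1.75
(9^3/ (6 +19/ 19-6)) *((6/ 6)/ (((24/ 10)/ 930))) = 564975/ 2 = 282487.50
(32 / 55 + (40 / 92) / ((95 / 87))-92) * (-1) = 2187666 / 24035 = 91.02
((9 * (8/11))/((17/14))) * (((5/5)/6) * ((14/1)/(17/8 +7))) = 18816/13651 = 1.38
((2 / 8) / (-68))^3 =-1 / 20123648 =-0.00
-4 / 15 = -0.27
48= 48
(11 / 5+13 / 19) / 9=274 / 855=0.32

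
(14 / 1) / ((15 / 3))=14 / 5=2.80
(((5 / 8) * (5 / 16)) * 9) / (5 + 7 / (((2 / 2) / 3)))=225 / 3328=0.07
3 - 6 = -3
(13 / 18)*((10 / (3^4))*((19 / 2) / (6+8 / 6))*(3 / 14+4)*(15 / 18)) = 364325 / 898128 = 0.41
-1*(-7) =7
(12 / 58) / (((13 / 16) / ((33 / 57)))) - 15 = -106389 / 7163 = -14.85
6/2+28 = 31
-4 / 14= -2 / 7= -0.29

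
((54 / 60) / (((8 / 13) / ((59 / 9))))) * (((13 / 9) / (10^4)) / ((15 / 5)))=9971 / 21600000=0.00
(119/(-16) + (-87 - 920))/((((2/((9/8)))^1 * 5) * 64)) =-146079/81920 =-1.78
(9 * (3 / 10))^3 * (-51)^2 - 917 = 50278483 / 1000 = 50278.48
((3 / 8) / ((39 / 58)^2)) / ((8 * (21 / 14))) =0.07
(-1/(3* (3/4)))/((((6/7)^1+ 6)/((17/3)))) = -119/324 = -0.37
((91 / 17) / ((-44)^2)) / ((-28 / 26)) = -169 / 65824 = -0.00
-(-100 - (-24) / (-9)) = 308 / 3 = 102.67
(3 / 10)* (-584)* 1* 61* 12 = -641232 / 5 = -128246.40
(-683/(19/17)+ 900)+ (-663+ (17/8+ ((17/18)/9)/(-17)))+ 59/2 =-4216693/12312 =-342.49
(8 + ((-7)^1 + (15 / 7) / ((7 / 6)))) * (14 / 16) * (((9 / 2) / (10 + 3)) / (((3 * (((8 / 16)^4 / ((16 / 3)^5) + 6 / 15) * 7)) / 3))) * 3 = 19676528640 / 21374947139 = 0.92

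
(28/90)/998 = 7/22455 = 0.00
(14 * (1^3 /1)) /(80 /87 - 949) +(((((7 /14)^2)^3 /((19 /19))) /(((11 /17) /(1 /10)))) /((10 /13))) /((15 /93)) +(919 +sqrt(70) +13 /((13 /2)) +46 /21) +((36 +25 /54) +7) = sqrt(70) +5304467909261237 /5487429024000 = 975.02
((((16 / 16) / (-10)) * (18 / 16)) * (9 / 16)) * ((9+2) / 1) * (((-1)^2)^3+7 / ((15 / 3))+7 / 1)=-6.54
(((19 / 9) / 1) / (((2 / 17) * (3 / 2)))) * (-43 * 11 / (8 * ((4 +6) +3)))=-54.41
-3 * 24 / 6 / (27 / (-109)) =436 / 9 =48.44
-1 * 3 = -3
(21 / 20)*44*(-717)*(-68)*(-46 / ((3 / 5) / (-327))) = 56470856904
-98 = -98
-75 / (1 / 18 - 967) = 270 / 3481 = 0.08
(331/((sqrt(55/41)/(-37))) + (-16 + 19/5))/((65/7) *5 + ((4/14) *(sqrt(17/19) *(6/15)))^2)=-57009785 *sqrt(2255)/11889867 - 283955/1080897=-227.95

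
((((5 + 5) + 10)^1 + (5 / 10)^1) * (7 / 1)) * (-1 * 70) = -10045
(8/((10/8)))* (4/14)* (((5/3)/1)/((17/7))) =1.25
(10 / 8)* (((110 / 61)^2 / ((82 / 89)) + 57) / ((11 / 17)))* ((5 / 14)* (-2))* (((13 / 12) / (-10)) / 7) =10204041835 / 7894116384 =1.29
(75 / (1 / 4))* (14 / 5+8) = 3240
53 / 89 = 0.60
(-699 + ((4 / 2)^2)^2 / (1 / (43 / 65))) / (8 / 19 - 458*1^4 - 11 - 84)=850193 / 682435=1.25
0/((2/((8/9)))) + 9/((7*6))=3/14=0.21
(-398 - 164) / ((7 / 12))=-6744 / 7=-963.43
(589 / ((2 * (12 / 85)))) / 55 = 37.93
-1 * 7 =-7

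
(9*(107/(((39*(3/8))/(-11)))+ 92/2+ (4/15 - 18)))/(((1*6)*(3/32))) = -488704/585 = -835.39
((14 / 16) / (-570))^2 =49 / 20793600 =0.00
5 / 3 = 1.67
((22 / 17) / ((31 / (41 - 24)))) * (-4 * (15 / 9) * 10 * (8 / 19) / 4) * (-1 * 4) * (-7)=-246400 / 1767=-139.45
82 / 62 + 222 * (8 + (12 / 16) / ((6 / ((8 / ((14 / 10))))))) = 420089 / 217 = 1935.89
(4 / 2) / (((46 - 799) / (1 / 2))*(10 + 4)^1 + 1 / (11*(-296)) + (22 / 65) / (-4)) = -423280 / 4462235733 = -0.00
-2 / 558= -1 / 279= -0.00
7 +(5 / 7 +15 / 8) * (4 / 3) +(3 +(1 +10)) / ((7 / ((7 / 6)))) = 179 / 14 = 12.79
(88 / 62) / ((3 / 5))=220 / 93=2.37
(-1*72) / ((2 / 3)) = -108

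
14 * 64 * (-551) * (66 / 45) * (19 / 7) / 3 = -655126.76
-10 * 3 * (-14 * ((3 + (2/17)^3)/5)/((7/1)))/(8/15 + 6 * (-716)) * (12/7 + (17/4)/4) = -0.02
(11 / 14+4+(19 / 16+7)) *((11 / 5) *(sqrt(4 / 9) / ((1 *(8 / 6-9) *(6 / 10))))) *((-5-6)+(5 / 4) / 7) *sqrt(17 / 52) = 1614283 *sqrt(221) / 937664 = 25.59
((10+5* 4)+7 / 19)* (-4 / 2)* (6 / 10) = -3462 / 95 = -36.44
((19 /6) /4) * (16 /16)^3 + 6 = 163 /24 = 6.79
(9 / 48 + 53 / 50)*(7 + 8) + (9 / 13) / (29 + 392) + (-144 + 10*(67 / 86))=-2212095437 / 18827120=-117.50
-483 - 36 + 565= 46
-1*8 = -8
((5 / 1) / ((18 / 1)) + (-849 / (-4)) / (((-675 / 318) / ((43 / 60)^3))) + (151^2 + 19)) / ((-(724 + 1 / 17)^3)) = -3626700323252891 / 60424536155979600000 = -0.00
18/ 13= 1.38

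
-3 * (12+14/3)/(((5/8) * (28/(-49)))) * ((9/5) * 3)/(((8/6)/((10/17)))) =5670/17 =333.53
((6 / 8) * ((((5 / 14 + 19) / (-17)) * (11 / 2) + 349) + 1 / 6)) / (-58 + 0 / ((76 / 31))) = -4.43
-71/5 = -14.20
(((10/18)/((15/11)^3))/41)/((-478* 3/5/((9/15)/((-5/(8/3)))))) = 5324/892933875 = 0.00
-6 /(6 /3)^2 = -3 /2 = -1.50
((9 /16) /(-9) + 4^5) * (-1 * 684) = -2801493 /4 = -700373.25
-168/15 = -56/5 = -11.20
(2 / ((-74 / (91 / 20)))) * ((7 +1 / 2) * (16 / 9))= -182 / 111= -1.64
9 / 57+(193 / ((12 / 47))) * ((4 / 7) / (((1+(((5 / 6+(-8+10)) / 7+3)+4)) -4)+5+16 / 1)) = 347899 / 20273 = 17.16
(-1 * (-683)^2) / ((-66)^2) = -466489 / 4356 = -107.09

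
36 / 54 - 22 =-64 / 3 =-21.33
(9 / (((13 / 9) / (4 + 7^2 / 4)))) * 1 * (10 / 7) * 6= 6075 / 7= 867.86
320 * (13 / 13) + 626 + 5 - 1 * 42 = 909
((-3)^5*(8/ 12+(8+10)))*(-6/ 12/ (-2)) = -1134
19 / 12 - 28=-317 / 12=-26.42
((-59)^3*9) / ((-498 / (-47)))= -28958439 / 166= -174448.43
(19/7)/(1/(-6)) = -114/7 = -16.29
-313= -313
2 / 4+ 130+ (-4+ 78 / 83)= 21155 / 166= 127.44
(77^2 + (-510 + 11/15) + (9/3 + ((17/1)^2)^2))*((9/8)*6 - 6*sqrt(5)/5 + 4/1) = 14342177/15 - 2668312*sqrt(5)/25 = 717484.05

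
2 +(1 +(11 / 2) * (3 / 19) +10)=527 / 38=13.87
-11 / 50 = -0.22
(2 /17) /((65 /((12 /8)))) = 3 /1105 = 0.00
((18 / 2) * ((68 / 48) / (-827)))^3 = -132651 / 36198994112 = -0.00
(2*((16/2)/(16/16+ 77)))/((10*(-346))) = -2/33735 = -0.00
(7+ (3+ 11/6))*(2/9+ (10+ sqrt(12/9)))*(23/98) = 1633*sqrt(3)/882+ 37559/1323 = 31.60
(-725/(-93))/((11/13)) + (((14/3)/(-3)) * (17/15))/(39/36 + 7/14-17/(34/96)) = 9.25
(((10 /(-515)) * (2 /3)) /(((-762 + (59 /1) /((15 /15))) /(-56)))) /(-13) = 224 /2823951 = 0.00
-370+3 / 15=-1849 / 5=-369.80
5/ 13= 0.38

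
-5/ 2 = -2.50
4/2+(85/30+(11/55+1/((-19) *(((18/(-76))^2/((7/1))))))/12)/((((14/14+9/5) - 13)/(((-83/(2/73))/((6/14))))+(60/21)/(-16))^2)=413593046612066/5485813209243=75.39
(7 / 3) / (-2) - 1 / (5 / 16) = -131 / 30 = -4.37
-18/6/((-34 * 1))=3/34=0.09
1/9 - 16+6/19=-2663/171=-15.57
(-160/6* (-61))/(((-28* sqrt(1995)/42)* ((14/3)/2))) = -488* sqrt(1995)/931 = -23.41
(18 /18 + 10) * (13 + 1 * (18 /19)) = 2915 /19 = 153.42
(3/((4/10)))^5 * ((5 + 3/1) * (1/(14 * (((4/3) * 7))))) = 2278125/1568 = 1452.89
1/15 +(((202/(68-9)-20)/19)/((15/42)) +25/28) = -139673/94164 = -1.48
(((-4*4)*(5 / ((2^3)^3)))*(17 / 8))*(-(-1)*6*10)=-1275 / 64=-19.92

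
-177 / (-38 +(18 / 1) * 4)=-177 / 34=-5.21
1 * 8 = 8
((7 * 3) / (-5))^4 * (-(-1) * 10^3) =1555848 / 5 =311169.60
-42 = -42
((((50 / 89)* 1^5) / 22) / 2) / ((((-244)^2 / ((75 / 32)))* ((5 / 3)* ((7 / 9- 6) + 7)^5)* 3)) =22143375 / 3911490067234816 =0.00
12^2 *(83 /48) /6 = 83 /2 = 41.50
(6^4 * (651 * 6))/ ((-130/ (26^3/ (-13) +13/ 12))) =263022228/ 5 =52604445.60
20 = 20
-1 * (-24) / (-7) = -3.43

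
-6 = -6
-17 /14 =-1.21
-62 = -62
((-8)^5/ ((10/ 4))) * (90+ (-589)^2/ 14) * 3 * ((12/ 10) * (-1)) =205365510144/ 175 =1173517200.82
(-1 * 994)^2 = 988036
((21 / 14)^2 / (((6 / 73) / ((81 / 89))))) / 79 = 17739 / 56248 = 0.32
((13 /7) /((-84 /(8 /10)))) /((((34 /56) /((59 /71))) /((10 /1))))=-6136 /25347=-0.24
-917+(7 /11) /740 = -7464373 /8140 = -917.00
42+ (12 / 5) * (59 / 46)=5184 / 115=45.08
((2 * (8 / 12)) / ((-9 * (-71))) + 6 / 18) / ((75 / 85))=0.38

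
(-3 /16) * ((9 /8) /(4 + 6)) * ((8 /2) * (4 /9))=-3 /80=-0.04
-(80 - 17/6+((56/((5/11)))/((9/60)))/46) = -4371/46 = -95.02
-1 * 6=-6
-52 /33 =-1.58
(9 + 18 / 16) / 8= 1.27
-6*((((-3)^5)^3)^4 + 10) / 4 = -127173474825648610542883299633 / 2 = -63586737412824305271441650000.00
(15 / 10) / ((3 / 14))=7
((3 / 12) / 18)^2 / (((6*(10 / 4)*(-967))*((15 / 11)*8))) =-11 / 9023270400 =-0.00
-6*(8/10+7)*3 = -702/5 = -140.40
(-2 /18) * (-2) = 2 /9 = 0.22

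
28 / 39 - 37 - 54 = -3521 / 39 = -90.28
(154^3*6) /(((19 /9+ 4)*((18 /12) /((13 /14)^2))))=10306296 /5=2061259.20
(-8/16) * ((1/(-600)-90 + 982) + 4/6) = -178533/400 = -446.33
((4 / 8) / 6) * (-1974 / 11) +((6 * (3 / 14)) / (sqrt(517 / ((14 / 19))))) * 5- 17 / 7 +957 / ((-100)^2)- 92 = -84151311 / 770000 +45 * sqrt(137522) / 68761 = -109.04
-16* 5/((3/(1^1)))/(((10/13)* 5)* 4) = -26/15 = -1.73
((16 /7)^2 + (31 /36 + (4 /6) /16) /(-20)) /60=73091 /846720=0.09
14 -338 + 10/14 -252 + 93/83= -333590/581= -574.17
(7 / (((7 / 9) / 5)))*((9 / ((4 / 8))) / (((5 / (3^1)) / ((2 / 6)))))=162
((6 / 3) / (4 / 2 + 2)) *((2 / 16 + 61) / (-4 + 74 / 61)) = -29829 / 2720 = -10.97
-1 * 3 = -3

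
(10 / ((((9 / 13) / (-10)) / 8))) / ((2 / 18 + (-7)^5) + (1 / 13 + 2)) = 135200 / 1966163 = 0.07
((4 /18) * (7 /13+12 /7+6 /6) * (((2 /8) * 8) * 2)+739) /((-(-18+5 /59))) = 35848931 /865683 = 41.41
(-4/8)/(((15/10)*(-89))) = 1/267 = 0.00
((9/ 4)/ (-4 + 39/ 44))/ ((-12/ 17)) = 1.02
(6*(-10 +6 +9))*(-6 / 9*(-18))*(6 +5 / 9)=2360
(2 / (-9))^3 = -8 / 729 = -0.01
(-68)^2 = 4624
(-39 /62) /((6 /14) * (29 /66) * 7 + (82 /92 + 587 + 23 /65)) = -641355 /601112878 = -0.00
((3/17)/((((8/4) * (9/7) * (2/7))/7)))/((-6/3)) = -343/408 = -0.84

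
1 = 1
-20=-20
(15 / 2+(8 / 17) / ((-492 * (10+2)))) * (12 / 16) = 47047 / 8364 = 5.62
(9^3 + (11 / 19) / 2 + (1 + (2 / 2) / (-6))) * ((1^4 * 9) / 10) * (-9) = -1123659 / 190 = -5913.99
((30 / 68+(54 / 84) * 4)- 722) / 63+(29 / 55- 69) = -65878949 / 824670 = -79.89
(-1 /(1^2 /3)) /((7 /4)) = -12 /7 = -1.71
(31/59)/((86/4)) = 62/2537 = 0.02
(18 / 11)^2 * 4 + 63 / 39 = 19389 / 1573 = 12.33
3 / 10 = 0.30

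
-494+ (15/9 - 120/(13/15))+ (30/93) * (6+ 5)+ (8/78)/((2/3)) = -758155/1209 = -627.09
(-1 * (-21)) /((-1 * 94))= -21 /94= -0.22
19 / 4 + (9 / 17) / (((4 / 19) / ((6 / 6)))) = 247 / 34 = 7.26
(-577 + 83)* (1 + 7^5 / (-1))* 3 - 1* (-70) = 24906562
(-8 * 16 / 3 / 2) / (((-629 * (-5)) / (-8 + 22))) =-896 / 9435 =-0.09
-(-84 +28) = 56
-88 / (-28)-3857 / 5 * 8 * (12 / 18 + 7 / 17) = -2374790 / 357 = -6652.07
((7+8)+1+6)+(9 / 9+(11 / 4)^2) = 489 / 16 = 30.56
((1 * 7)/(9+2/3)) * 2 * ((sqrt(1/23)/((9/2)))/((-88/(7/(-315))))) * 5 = 0.00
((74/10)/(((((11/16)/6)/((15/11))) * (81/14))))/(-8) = -2072/1089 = -1.90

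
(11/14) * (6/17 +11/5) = 341/170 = 2.01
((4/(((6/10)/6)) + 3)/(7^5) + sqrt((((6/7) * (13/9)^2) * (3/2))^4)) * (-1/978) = -4899953/665708463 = -0.01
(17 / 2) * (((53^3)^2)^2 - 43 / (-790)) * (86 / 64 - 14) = -534406173817594412803178241 / 10112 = -52848711809493118354744.68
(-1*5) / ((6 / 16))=-40 / 3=-13.33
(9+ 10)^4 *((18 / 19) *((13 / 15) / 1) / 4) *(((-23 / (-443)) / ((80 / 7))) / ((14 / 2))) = 6152523 / 354400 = 17.36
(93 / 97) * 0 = 0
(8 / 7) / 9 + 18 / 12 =205 / 126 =1.63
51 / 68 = 3 / 4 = 0.75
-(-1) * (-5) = -5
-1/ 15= -0.07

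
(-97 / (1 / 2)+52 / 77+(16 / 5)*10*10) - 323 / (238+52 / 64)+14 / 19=704688900 / 5590123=126.06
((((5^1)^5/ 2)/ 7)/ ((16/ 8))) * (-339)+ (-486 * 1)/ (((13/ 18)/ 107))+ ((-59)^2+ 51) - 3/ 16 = -154781213/ 1456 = -106305.78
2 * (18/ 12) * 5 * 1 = 15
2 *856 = 1712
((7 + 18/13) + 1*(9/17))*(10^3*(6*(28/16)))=20685000/221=93597.29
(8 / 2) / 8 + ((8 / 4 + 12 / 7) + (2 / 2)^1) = 73 / 14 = 5.21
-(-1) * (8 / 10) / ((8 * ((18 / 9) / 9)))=9 / 20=0.45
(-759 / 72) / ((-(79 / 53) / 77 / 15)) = 5162465 / 632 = 8168.46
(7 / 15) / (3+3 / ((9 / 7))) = 7 / 80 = 0.09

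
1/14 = 0.07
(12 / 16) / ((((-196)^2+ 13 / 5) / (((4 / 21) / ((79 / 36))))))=0.00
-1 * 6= -6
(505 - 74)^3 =80062991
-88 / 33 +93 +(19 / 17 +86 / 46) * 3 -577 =-477.71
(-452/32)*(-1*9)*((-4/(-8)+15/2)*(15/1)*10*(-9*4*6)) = -32950800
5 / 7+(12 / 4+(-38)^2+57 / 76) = 40557 / 28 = 1448.46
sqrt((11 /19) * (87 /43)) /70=sqrt(781869) /57190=0.02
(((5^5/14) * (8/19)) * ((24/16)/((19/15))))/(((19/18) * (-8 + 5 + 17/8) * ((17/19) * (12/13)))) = -43875000/300713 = -145.90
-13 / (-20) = 13 / 20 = 0.65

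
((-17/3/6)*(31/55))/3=-527/2970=-0.18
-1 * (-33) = 33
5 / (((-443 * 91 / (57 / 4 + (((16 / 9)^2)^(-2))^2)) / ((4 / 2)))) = -306231653445 / 86571508301824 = -0.00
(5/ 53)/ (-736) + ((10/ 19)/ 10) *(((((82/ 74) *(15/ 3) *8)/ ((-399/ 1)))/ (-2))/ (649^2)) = -590696097925/ 4608624223918176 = -0.00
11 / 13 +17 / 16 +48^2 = 479629 / 208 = 2305.91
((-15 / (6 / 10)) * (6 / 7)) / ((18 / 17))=-425 / 21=-20.24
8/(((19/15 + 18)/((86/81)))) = 3440/7803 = 0.44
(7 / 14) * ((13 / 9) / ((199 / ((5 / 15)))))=13 / 10746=0.00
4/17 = 0.24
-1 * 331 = -331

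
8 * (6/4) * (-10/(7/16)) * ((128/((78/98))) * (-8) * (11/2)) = 25231360/13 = 1940873.85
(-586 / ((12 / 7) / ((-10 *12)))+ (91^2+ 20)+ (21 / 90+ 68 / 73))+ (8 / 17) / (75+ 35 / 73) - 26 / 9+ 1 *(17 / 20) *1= 6070439251361 / 123082380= 49320.13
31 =31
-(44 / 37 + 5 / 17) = -933 / 629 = -1.48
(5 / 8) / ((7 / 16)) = 10 / 7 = 1.43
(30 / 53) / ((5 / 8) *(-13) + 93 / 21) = -560 / 3657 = -0.15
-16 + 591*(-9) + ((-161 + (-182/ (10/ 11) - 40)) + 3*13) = -28486/ 5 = -5697.20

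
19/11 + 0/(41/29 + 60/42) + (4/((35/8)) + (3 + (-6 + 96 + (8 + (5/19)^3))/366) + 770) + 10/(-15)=249757793601/322167230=775.24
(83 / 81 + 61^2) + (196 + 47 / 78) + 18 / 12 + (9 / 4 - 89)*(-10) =10082743 / 2106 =4787.63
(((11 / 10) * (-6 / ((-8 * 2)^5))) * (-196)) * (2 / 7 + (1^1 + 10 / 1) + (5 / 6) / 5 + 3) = -46739 / 2621440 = -0.02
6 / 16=3 / 8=0.38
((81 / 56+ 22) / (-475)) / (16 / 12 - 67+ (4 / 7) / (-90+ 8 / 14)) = 1232907 / 1640342200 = 0.00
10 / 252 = 5 / 126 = 0.04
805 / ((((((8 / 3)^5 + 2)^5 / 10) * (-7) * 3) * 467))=-162396983476575 / 9495248762661390354249104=-0.00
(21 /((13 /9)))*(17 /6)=1071 /26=41.19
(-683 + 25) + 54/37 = -24292/37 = -656.54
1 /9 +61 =550 /9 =61.11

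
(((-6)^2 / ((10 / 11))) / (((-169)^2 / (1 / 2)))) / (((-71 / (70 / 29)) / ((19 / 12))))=-4389 / 117614198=-0.00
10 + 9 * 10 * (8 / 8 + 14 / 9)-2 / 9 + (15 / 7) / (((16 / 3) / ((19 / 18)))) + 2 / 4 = 485255 / 2016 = 240.70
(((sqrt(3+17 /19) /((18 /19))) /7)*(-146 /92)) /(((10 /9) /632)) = -5767*sqrt(1406) /805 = -268.63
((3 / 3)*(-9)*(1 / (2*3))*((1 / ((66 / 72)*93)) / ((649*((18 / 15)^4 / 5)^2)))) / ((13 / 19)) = -185546875 / 805380630912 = -0.00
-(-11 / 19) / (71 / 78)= 858 / 1349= 0.64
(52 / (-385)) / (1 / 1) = -52 / 385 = -0.14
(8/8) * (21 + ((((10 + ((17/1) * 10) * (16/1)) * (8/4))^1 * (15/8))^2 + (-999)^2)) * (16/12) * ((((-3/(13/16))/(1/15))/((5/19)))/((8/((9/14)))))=-217110686769/91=-2385831722.74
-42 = -42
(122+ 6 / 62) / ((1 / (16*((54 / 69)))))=1528.86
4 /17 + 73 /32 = 1369 /544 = 2.52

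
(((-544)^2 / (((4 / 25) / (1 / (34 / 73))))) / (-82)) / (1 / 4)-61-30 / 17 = -135064547 / 697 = -193779.84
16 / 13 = 1.23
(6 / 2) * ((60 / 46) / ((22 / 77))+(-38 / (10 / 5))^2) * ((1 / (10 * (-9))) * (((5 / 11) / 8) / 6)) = -1051 / 9108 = -0.12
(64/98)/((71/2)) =64/3479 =0.02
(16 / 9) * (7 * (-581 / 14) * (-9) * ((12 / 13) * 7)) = 390432 / 13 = 30033.23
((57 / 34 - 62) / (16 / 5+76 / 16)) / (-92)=10255 / 124338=0.08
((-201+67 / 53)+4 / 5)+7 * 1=-50863 / 265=-191.94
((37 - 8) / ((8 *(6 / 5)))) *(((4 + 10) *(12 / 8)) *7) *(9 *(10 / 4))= 319725 / 32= 9991.41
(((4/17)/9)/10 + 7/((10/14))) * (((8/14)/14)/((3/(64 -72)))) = -119984/112455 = -1.07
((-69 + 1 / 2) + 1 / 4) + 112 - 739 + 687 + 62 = 215 / 4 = 53.75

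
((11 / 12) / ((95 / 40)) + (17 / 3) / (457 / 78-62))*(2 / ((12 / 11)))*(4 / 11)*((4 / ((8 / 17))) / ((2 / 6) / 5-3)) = -1511810 / 2745633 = -0.55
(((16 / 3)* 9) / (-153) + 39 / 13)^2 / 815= 18769 / 2119815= 0.01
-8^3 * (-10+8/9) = 41984/9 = 4664.89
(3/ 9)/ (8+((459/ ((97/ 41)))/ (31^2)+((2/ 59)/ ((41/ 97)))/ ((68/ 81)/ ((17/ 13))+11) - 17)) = -212638883389/ 5608070393220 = -0.04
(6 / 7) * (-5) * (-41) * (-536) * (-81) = 53401680 / 7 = 7628811.43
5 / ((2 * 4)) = 5 / 8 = 0.62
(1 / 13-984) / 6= -12791 / 78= -163.99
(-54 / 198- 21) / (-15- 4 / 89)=1602 / 1133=1.41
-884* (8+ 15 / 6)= -9282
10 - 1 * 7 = 3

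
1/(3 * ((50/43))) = 43/150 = 0.29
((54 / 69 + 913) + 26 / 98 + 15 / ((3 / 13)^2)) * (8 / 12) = 8085422 / 10143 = 797.14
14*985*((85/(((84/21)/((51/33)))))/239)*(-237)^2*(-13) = -7275153515175/5258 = -1383635130.31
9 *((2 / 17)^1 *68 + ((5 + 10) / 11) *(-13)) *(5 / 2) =-4815 / 22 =-218.86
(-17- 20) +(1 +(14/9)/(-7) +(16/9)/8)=-36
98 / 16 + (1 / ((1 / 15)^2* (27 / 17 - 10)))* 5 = -145993 / 1144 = -127.62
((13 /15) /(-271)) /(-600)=13 /2439000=0.00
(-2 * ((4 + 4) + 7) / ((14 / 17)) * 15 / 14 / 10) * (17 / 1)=-13005 / 196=-66.35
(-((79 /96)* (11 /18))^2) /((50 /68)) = -12837737 /37324800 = -0.34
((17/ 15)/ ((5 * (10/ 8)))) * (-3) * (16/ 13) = -1088/ 1625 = -0.67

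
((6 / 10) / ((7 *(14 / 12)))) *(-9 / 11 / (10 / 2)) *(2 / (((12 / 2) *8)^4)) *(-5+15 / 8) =1 / 70647808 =0.00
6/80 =3/40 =0.08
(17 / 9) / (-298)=-17 / 2682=-0.01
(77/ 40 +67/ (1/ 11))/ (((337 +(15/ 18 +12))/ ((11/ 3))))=325127/ 41980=7.74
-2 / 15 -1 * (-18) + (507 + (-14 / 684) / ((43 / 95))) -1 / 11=524.73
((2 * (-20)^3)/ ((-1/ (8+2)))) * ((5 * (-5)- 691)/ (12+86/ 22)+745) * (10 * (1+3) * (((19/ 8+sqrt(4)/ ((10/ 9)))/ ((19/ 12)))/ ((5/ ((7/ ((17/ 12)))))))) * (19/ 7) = 3770695618560/ 119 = 31686517803.03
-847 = -847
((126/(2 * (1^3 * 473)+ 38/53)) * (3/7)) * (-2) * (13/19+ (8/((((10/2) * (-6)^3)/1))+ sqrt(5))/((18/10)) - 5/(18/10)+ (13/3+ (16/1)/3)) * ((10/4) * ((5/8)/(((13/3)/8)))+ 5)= -189844145/27885312 - 162975 * sqrt(5)/326144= -7.93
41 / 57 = 0.72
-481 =-481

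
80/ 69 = 1.16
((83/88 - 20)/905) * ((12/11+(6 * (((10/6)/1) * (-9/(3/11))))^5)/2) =18048264866769969/438020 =41204202700.26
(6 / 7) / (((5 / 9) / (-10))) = -108 / 7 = -15.43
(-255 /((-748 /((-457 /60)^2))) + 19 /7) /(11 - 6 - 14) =-1662583 /665280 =-2.50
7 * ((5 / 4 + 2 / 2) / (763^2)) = 9 / 332668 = 0.00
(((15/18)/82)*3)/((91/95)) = 0.03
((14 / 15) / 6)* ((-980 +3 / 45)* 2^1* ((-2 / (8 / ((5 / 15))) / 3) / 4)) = 102893 / 48600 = 2.12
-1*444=-444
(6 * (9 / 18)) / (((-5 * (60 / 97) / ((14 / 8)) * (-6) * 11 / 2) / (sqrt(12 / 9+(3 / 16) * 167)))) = 679 * sqrt(4701) / 158400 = 0.29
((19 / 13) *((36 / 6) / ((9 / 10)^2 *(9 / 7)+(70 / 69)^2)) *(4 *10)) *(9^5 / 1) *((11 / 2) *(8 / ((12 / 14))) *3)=138195637039152000 / 89709997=1540470869.03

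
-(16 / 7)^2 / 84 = -64 / 1029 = -0.06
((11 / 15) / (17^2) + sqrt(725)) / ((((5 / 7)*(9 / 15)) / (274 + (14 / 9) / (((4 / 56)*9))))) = 344806 / 210681 + 783650*sqrt(29) / 243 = 17368.24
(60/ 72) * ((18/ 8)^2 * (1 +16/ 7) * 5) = 15525/ 224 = 69.31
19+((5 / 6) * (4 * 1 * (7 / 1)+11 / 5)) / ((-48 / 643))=-91621 / 288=-318.13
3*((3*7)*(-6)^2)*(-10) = -22680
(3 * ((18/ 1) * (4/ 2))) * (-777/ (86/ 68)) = -66352.19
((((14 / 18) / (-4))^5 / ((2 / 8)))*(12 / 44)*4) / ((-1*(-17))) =-16807 / 235566144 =-0.00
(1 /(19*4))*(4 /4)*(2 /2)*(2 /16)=1 /608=0.00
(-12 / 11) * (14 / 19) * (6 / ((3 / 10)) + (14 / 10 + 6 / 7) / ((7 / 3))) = -11208 / 665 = -16.85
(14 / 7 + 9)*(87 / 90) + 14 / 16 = 11.51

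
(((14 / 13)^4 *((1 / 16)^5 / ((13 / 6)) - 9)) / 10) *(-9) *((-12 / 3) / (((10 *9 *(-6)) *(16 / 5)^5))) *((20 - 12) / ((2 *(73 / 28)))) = 42957076427125 / 116412464333062144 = 0.00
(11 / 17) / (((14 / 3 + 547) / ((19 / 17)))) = 627 / 478295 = 0.00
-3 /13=-0.23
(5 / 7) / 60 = 1 / 84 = 0.01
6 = 6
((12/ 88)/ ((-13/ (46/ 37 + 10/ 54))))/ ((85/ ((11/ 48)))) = -0.00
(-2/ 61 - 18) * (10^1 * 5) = -55000/ 61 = -901.64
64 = 64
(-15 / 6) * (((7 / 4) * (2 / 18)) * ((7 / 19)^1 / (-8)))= 245 / 10944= 0.02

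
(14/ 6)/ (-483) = -1/ 207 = -0.00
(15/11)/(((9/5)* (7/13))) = 325/231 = 1.41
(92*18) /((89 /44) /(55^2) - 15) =-220413600 /1996411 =-110.40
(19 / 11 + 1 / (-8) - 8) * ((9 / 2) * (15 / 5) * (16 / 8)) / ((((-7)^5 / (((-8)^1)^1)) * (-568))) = 15201 / 105010136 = 0.00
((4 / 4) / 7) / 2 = 1 / 14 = 0.07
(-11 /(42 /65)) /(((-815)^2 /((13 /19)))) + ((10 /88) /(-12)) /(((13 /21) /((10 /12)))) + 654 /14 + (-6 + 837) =10137518986333 /11550075680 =877.70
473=473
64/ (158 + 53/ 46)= 2944/ 7321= 0.40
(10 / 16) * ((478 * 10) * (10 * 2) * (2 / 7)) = 119500 / 7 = 17071.43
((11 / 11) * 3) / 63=1 / 21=0.05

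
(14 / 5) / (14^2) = 1 / 70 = 0.01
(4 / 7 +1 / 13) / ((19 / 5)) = 295 / 1729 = 0.17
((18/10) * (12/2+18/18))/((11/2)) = 126/55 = 2.29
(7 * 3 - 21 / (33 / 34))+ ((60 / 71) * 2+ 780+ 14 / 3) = 1840943 / 2343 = 785.72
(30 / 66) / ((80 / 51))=51 / 176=0.29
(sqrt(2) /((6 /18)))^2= 18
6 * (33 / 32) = 99 / 16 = 6.19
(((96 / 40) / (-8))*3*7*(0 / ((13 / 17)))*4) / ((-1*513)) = 0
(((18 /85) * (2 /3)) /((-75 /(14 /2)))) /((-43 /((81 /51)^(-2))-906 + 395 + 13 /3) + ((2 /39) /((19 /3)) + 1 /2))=705432 /32905369625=0.00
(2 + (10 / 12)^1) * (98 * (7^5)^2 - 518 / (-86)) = 6745320630755 / 86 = 78433960822.73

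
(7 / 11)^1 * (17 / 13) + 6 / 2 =548 / 143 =3.83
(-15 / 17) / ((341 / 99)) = -135 / 527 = -0.26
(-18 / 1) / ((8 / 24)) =-54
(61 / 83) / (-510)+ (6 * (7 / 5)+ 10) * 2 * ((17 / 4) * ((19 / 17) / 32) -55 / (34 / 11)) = -219900107 / 338640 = -649.36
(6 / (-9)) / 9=-2 / 27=-0.07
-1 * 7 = -7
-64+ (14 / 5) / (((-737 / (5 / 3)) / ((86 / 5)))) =-708724 / 11055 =-64.11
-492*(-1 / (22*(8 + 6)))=123 / 77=1.60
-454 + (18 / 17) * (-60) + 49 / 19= -166329 / 323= -514.95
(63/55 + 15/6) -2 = 181/110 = 1.65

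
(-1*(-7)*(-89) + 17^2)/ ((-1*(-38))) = -167/ 19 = -8.79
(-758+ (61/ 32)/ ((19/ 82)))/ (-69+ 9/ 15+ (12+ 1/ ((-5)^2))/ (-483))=393180975/ 35882032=10.96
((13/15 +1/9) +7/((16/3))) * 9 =1649/80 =20.61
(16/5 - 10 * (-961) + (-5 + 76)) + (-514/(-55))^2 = 29558901/3025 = 9771.54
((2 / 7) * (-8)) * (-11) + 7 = 225 / 7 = 32.14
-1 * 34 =-34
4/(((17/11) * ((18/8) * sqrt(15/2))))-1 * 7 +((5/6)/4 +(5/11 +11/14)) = -10259/1848 +176 * sqrt(30)/2295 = -5.13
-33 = -33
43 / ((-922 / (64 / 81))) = -1376 / 37341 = -0.04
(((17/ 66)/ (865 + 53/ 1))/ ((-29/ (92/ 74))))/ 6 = -23/ 11472516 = -0.00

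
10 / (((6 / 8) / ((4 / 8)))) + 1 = 23 / 3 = 7.67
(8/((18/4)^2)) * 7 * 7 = 19.36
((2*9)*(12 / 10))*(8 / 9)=96 / 5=19.20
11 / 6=1.83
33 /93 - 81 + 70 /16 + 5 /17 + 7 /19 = -6056473 /80104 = -75.61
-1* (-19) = 19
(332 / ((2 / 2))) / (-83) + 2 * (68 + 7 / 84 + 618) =8209 / 6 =1368.17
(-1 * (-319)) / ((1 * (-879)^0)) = 319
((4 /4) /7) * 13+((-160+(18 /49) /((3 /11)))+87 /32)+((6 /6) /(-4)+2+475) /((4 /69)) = 12653541 /1568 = 8069.86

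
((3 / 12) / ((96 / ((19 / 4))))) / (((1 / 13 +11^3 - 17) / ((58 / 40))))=7163 / 524789760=0.00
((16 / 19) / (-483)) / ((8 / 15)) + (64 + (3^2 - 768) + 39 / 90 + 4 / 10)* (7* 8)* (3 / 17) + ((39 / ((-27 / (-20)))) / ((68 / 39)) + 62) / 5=-5338853837 / 780045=-6844.29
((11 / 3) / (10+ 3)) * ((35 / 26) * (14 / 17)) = 2695 / 8619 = 0.31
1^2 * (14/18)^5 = 16807/59049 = 0.28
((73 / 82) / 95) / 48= 73 / 373920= 0.00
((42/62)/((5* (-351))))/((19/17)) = -119/344565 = -0.00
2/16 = 0.12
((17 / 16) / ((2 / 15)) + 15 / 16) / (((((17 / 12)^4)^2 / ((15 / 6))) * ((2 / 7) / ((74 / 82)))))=1239808550400 / 286006055081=4.33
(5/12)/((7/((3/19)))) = 5/532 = 0.01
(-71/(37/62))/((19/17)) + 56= -35466/703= -50.45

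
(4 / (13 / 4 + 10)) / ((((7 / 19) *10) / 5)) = 152 / 371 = 0.41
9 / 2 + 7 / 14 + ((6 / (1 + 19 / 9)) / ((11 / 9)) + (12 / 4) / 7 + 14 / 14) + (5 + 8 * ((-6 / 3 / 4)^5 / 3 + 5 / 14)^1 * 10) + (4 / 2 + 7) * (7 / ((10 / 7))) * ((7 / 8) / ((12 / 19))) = 101.84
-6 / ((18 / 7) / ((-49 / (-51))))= -343 / 153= -2.24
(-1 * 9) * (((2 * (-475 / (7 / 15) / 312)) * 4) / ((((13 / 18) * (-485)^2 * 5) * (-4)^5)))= -1539 / 5698993664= -0.00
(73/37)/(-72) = -0.03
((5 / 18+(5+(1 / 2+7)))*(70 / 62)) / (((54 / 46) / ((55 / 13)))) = 5091625 / 97929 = 51.99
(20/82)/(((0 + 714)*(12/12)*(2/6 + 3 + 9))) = 5/180523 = 0.00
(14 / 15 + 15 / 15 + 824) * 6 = 4955.60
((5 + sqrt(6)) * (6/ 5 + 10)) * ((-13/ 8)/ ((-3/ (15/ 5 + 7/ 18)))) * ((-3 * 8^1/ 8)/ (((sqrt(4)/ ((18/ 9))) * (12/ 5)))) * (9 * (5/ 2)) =-138775/ 48 -27755 * sqrt(6)/ 48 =-4307.51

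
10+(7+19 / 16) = 291 / 16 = 18.19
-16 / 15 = -1.07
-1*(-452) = 452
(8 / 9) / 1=8 / 9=0.89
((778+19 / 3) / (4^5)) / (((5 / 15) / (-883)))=-2077699 / 1024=-2029.00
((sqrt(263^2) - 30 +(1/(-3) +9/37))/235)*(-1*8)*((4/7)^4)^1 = -52946944/62630085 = -0.85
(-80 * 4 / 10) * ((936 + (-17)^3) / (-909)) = -127264 / 909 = -140.00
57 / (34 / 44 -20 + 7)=-1254 / 269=-4.66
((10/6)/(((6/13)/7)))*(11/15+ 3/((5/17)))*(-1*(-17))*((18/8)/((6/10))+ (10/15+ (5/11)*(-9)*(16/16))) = 2727361/1782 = 1530.51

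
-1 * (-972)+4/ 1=976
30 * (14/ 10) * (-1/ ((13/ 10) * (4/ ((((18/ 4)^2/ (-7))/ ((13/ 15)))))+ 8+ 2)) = -127575/ 25643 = -4.98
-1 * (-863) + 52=915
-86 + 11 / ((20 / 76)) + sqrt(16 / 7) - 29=-366 / 5 + 4 * sqrt(7) / 7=-71.69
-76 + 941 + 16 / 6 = 2603 / 3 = 867.67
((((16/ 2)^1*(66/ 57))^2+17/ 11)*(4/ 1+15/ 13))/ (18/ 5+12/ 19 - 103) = -116202455/ 25493611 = -4.56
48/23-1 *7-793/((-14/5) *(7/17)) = 1539241/2254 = 682.89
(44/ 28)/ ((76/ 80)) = 220/ 133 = 1.65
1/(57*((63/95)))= 5/189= 0.03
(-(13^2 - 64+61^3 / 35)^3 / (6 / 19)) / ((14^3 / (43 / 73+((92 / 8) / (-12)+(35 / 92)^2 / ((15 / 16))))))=70985700.88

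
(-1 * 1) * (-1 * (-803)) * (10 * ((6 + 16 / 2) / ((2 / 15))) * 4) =-3372600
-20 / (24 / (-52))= 130 / 3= 43.33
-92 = -92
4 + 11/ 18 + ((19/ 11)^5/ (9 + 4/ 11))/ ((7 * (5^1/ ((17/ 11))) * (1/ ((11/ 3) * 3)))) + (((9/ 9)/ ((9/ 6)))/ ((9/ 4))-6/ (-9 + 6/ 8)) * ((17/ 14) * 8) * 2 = 72095209247/ 2850163470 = 25.30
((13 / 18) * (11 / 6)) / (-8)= -143 / 864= -0.17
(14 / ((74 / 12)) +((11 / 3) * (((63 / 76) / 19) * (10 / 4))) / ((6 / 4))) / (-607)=-135541 / 32430796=-0.00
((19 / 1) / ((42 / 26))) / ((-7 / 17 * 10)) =-4199 / 1470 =-2.86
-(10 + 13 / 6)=-73 / 6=-12.17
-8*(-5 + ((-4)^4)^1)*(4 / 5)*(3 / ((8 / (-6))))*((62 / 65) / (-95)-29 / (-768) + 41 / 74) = 76868636799 / 36556000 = 2102.76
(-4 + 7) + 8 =11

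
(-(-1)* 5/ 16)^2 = 25/ 256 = 0.10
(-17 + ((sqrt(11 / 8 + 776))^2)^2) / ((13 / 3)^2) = 348073857 / 10816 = 32181.38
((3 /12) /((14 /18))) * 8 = 18 /7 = 2.57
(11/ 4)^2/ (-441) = -121/ 7056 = -0.02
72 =72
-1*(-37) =37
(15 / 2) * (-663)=-9945 / 2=-4972.50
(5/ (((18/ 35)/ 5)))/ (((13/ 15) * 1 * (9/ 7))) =30625/ 702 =43.63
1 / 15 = 0.07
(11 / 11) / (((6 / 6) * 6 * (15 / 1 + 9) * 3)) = 1 / 432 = 0.00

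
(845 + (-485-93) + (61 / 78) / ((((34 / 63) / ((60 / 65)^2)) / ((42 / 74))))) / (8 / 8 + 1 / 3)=200.78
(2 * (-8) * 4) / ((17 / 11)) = -704 / 17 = -41.41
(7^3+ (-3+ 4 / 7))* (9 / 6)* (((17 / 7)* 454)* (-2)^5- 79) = -885163704 / 49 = -18064565.39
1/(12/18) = 3/2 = 1.50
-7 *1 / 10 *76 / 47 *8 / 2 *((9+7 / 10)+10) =-104804 / 1175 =-89.19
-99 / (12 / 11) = -363 / 4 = -90.75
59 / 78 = 0.76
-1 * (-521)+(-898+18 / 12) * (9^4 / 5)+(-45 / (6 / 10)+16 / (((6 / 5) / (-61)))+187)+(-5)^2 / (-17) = -600050243 / 510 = -1176569.10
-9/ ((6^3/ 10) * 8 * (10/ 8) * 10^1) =-0.00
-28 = -28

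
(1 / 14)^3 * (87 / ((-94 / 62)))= -2697 / 128968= -0.02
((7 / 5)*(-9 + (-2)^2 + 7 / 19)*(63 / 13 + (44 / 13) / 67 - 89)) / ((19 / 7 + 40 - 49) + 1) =-315871248 / 3061565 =-103.17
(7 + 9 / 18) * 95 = 1425 / 2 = 712.50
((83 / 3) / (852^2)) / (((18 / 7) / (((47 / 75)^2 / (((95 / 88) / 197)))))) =2781190643 / 2618358412500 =0.00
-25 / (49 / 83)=-2075 / 49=-42.35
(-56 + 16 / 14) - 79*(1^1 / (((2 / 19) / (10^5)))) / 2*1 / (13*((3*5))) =-52549976 / 273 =-192490.75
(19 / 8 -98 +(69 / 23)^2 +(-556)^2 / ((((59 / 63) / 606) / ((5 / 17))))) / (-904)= -65082.28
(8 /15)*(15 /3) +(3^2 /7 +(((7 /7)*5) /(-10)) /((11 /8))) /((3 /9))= 1255 /231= 5.43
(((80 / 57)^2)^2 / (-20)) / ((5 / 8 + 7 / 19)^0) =-2048000 / 10556001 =-0.19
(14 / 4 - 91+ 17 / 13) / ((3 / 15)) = -11205 / 26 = -430.96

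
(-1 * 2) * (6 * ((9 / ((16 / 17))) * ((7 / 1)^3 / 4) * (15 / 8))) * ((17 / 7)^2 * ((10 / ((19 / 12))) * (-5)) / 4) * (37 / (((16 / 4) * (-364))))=-5521597875 / 252928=-21830.71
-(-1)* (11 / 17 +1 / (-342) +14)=85141 / 5814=14.64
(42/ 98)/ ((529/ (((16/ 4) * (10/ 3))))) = 40/ 3703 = 0.01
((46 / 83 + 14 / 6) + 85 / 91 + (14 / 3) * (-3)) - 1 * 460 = -10653772 / 22659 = -470.18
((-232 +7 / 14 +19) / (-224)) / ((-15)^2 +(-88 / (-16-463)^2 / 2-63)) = 97512425 / 16651890304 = 0.01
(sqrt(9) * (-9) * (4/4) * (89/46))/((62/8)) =-4806/713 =-6.74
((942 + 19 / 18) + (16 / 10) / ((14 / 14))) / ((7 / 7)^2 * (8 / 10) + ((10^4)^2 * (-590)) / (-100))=649 / 405343512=0.00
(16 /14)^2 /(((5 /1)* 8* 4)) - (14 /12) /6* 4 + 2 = 2713 /2205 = 1.23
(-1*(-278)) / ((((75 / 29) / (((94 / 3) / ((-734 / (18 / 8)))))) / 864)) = -81845424 / 9175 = -8920.48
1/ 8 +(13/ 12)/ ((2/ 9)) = 5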